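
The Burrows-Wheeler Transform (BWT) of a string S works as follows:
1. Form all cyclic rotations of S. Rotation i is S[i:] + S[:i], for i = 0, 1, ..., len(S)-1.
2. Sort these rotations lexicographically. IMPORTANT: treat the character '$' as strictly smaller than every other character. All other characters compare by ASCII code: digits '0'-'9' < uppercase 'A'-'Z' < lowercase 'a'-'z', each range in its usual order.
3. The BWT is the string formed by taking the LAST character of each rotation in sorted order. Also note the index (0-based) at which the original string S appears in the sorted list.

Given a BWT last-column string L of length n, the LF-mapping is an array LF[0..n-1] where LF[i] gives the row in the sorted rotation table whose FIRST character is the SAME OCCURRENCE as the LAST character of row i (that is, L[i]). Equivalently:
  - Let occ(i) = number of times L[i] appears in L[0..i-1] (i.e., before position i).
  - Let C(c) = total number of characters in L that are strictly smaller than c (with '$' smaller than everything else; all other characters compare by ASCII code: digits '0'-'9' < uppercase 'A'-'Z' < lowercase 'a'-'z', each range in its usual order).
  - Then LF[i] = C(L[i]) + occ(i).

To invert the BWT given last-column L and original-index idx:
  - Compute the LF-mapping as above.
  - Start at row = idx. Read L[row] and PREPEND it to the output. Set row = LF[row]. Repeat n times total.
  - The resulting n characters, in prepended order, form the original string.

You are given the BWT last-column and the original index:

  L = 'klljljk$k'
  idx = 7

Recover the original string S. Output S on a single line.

Answer: ljklkljk$

Derivation:
LF mapping: 3 6 7 1 8 2 4 0 5
Walk LF starting at row 7, prepending L[row]:
  step 1: row=7, L[7]='$', prepend. Next row=LF[7]=0
  step 2: row=0, L[0]='k', prepend. Next row=LF[0]=3
  step 3: row=3, L[3]='j', prepend. Next row=LF[3]=1
  step 4: row=1, L[1]='l', prepend. Next row=LF[1]=6
  step 5: row=6, L[6]='k', prepend. Next row=LF[6]=4
  step 6: row=4, L[4]='l', prepend. Next row=LF[4]=8
  step 7: row=8, L[8]='k', prepend. Next row=LF[8]=5
  step 8: row=5, L[5]='j', prepend. Next row=LF[5]=2
  step 9: row=2, L[2]='l', prepend. Next row=LF[2]=7
Reversed output: ljklkljk$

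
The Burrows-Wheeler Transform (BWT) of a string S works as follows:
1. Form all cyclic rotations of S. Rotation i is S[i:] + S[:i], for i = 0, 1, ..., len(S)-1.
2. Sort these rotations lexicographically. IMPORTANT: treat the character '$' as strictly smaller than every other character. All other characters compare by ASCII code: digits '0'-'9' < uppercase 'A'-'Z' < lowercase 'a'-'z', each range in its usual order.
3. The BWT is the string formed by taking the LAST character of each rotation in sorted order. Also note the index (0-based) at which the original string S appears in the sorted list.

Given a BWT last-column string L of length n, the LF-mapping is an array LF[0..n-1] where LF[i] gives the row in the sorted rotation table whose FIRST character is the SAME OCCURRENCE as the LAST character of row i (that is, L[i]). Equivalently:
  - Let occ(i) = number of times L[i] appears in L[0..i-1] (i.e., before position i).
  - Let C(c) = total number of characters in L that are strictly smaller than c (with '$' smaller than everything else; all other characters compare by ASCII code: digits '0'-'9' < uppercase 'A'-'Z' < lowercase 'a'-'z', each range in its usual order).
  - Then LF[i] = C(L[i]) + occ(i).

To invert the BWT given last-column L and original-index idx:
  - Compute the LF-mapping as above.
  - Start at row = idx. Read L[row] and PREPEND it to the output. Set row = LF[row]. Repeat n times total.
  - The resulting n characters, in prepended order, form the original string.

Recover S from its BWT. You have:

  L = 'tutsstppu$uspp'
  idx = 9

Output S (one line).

LF mapping: 8 11 9 5 6 10 1 2 12 0 13 7 3 4
Walk LF starting at row 9, prepending L[row]:
  step 1: row=9, L[9]='$', prepend. Next row=LF[9]=0
  step 2: row=0, L[0]='t', prepend. Next row=LF[0]=8
  step 3: row=8, L[8]='u', prepend. Next row=LF[8]=12
  step 4: row=12, L[12]='p', prepend. Next row=LF[12]=3
  step 5: row=3, L[3]='s', prepend. Next row=LF[3]=5
  step 6: row=5, L[5]='t', prepend. Next row=LF[5]=10
  step 7: row=10, L[10]='u', prepend. Next row=LF[10]=13
  step 8: row=13, L[13]='p', prepend. Next row=LF[13]=4
  step 9: row=4, L[4]='s', prepend. Next row=LF[4]=6
  step 10: row=6, L[6]='p', prepend. Next row=LF[6]=1
  step 11: row=1, L[1]='u', prepend. Next row=LF[1]=11
  step 12: row=11, L[11]='s', prepend. Next row=LF[11]=7
  step 13: row=7, L[7]='p', prepend. Next row=LF[7]=2
  step 14: row=2, L[2]='t', prepend. Next row=LF[2]=9
Reversed output: tpsupsputsput$

Answer: tpsupsputsput$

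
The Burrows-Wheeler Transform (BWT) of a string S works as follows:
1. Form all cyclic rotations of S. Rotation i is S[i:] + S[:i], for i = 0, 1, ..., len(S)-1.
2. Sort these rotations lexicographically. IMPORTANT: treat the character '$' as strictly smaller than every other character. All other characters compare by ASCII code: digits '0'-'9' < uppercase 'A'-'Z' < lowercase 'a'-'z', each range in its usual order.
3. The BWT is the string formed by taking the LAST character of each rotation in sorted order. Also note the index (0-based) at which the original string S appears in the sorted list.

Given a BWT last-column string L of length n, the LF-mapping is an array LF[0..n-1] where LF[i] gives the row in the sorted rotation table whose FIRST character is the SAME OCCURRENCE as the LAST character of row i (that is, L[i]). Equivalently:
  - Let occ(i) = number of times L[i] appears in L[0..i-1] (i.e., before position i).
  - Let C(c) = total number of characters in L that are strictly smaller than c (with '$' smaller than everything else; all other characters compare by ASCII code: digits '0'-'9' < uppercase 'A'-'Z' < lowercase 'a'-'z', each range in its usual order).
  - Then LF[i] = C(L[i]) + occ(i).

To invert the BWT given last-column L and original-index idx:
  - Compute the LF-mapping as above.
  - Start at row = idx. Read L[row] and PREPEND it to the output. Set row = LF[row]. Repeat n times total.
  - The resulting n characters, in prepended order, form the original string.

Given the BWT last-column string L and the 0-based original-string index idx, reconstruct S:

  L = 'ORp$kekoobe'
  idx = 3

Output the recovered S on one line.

Answer: bookkeepRO$

Derivation:
LF mapping: 1 2 10 0 6 4 7 8 9 3 5
Walk LF starting at row 3, prepending L[row]:
  step 1: row=3, L[3]='$', prepend. Next row=LF[3]=0
  step 2: row=0, L[0]='O', prepend. Next row=LF[0]=1
  step 3: row=1, L[1]='R', prepend. Next row=LF[1]=2
  step 4: row=2, L[2]='p', prepend. Next row=LF[2]=10
  step 5: row=10, L[10]='e', prepend. Next row=LF[10]=5
  step 6: row=5, L[5]='e', prepend. Next row=LF[5]=4
  step 7: row=4, L[4]='k', prepend. Next row=LF[4]=6
  step 8: row=6, L[6]='k', prepend. Next row=LF[6]=7
  step 9: row=7, L[7]='o', prepend. Next row=LF[7]=8
  step 10: row=8, L[8]='o', prepend. Next row=LF[8]=9
  step 11: row=9, L[9]='b', prepend. Next row=LF[9]=3
Reversed output: bookkeepRO$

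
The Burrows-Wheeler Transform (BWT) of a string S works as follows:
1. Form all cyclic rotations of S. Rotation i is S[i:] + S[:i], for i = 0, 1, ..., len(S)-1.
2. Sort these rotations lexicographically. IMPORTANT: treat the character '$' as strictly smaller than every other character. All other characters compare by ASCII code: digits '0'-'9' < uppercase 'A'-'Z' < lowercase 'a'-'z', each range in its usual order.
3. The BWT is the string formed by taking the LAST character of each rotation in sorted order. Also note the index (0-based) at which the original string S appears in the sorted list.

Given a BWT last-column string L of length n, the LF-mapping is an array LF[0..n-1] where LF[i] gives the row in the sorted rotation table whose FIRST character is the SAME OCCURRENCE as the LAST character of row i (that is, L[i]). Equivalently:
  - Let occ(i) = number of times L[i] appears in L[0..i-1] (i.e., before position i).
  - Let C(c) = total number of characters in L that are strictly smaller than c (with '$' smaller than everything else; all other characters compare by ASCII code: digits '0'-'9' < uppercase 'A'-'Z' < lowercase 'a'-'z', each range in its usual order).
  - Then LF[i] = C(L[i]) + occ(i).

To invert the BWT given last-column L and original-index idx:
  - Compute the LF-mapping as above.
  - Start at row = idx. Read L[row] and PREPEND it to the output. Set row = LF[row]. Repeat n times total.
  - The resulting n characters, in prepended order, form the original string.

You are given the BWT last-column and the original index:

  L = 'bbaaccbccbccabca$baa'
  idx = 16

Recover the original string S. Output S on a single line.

Answer: cbaaabcbbaccacbcacb$

Derivation:
LF mapping: 7 8 1 2 13 14 9 15 16 10 17 18 3 11 19 4 0 12 5 6
Walk LF starting at row 16, prepending L[row]:
  step 1: row=16, L[16]='$', prepend. Next row=LF[16]=0
  step 2: row=0, L[0]='b', prepend. Next row=LF[0]=7
  step 3: row=7, L[7]='c', prepend. Next row=LF[7]=15
  step 4: row=15, L[15]='a', prepend. Next row=LF[15]=4
  step 5: row=4, L[4]='c', prepend. Next row=LF[4]=13
  step 6: row=13, L[13]='b', prepend. Next row=LF[13]=11
  step 7: row=11, L[11]='c', prepend. Next row=LF[11]=18
  step 8: row=18, L[18]='a', prepend. Next row=LF[18]=5
  step 9: row=5, L[5]='c', prepend. Next row=LF[5]=14
  step 10: row=14, L[14]='c', prepend. Next row=LF[14]=19
  step 11: row=19, L[19]='a', prepend. Next row=LF[19]=6
  step 12: row=6, L[6]='b', prepend. Next row=LF[6]=9
  step 13: row=9, L[9]='b', prepend. Next row=LF[9]=10
  step 14: row=10, L[10]='c', prepend. Next row=LF[10]=17
  step 15: row=17, L[17]='b', prepend. Next row=LF[17]=12
  step 16: row=12, L[12]='a', prepend. Next row=LF[12]=3
  step 17: row=3, L[3]='a', prepend. Next row=LF[3]=2
  step 18: row=2, L[2]='a', prepend. Next row=LF[2]=1
  step 19: row=1, L[1]='b', prepend. Next row=LF[1]=8
  step 20: row=8, L[8]='c', prepend. Next row=LF[8]=16
Reversed output: cbaaabcbbaccacbcacb$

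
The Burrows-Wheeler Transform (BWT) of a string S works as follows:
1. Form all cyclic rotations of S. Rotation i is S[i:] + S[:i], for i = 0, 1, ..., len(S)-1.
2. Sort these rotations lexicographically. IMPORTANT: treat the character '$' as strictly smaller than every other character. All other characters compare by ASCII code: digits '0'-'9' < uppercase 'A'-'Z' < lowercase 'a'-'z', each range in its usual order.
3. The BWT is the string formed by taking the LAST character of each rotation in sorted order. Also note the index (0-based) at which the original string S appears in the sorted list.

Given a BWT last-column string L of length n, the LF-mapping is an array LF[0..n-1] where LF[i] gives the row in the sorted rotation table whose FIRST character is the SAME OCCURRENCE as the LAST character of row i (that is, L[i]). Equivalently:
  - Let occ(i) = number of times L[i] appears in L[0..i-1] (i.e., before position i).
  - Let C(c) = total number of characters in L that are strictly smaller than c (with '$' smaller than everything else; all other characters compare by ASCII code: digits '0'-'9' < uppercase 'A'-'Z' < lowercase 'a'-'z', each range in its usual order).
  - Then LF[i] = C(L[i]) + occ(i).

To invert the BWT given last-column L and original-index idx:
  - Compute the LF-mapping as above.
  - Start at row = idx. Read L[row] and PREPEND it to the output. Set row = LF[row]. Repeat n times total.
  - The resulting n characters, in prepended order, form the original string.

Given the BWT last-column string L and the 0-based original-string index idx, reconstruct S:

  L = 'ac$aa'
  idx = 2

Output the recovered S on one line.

LF mapping: 1 4 0 2 3
Walk LF starting at row 2, prepending L[row]:
  step 1: row=2, L[2]='$', prepend. Next row=LF[2]=0
  step 2: row=0, L[0]='a', prepend. Next row=LF[0]=1
  step 3: row=1, L[1]='c', prepend. Next row=LF[1]=4
  step 4: row=4, L[4]='a', prepend. Next row=LF[4]=3
  step 5: row=3, L[3]='a', prepend. Next row=LF[3]=2
Reversed output: aaca$

Answer: aaca$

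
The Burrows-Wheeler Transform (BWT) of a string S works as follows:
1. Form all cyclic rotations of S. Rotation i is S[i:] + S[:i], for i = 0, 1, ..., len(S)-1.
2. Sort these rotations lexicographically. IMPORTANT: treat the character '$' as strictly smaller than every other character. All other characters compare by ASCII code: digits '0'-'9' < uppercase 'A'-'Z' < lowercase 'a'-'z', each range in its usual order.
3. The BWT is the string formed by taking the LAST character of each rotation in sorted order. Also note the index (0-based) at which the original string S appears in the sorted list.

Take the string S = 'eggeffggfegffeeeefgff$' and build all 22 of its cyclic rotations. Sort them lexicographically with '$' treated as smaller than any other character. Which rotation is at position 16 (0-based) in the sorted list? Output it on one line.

Answer: geffggfegffeeeefgff$eg

Derivation:
All 22 rotations (rotation i = S[i:]+S[:i]):
  rot[0] = eggeffggfegffeeeefgff$
  rot[1] = ggeffggfegffeeeefgff$e
  rot[2] = geffggfegffeeeefgff$eg
  rot[3] = effggfegffeeeefgff$egg
  rot[4] = ffggfegffeeeefgff$egge
  rot[5] = fggfegffeeeefgff$eggef
  rot[6] = ggfegffeeeefgff$eggeff
  rot[7] = gfegffeeeefgff$eggeffg
  rot[8] = fegffeeeefgff$eggeffgg
  rot[9] = egffeeeefgff$eggeffggf
  rot[10] = gffeeeefgff$eggeffggfe
  rot[11] = ffeeeefgff$eggeffggfeg
  rot[12] = feeeefgff$eggeffggfegf
  rot[13] = eeeefgff$eggeffggfegff
  rot[14] = eeefgff$eggeffggfegffe
  rot[15] = eefgff$eggeffggfegffee
  rot[16] = efgff$eggeffggfegffeee
  rot[17] = fgff$eggeffggfegffeeee
  rot[18] = gff$eggeffggfegffeeeef
  rot[19] = ff$eggeffggfegffeeeefg
  rot[20] = f$eggeffggfegffeeeefgf
  rot[21] = $eggeffggfegffeeeefgff
Sorted (with $ < everything):
  sorted[0] = $eggeffggfegffeeeefgff
  sorted[1] = eeeefgff$eggeffggfegff
  sorted[2] = eeefgff$eggeffggfegffe
  sorted[3] = eefgff$eggeffggfegffee
  sorted[4] = effggfegffeeeefgff$egg
  sorted[5] = efgff$eggeffggfegffeee
  sorted[6] = egffeeeefgff$eggeffggf
  sorted[7] = eggeffggfegffeeeefgff$
  sorted[8] = f$eggeffggfegffeeeefgf
  sorted[9] = feeeefgff$eggeffggfegf
  sorted[10] = fegffeeeefgff$eggeffgg
  sorted[11] = ff$eggeffggfegffeeeefg
  sorted[12] = ffeeeefgff$eggeffggfeg
  sorted[13] = ffggfegffeeeefgff$egge
  sorted[14] = fgff$eggeffggfegffeeee
  sorted[15] = fggfegffeeeefgff$eggef
  sorted[16] = geffggfegffeeeefgff$eg
  sorted[17] = gfegffeeeefgff$eggeffg
  sorted[18] = gff$eggeffggfegffeeeef
  sorted[19] = gffeeeefgff$eggeffggfe
  sorted[20] = ggeffggfegffeeeefgff$e
  sorted[21] = ggfegffeeeefgff$eggeff
sorted[16] = geffggfegffeeeefgff$eg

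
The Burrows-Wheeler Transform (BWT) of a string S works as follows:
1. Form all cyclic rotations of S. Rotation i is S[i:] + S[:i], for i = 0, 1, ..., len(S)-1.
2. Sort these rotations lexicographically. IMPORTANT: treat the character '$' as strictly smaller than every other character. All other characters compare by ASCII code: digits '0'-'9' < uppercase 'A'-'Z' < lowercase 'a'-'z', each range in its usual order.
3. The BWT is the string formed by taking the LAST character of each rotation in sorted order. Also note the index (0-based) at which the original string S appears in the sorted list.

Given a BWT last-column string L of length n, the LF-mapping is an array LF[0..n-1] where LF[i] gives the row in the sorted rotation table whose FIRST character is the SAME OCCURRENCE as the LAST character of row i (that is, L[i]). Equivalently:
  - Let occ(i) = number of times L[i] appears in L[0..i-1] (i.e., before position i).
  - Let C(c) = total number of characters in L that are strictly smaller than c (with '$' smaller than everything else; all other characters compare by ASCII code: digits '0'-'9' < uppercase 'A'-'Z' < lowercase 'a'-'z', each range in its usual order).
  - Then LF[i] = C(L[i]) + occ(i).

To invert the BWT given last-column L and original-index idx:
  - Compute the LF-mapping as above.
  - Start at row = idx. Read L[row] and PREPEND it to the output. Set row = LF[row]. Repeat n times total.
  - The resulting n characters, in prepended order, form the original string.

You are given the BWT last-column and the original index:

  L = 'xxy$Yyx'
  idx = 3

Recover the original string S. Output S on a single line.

LF mapping: 2 3 5 0 1 6 4
Walk LF starting at row 3, prepending L[row]:
  step 1: row=3, L[3]='$', prepend. Next row=LF[3]=0
  step 2: row=0, L[0]='x', prepend. Next row=LF[0]=2
  step 3: row=2, L[2]='y', prepend. Next row=LF[2]=5
  step 4: row=5, L[5]='y', prepend. Next row=LF[5]=6
  step 5: row=6, L[6]='x', prepend. Next row=LF[6]=4
  step 6: row=4, L[4]='Y', prepend. Next row=LF[4]=1
  step 7: row=1, L[1]='x', prepend. Next row=LF[1]=3
Reversed output: xYxyyx$

Answer: xYxyyx$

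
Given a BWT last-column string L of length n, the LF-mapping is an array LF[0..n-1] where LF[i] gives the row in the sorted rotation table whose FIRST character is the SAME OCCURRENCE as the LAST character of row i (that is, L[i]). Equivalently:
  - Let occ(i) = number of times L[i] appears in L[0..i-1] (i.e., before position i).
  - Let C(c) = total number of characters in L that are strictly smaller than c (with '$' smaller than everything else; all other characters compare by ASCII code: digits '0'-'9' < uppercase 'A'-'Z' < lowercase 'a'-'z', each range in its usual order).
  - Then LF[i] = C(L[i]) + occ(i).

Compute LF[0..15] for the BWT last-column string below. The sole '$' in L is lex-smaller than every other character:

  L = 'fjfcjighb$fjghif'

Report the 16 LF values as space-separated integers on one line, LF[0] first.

Answer: 3 13 4 2 14 11 7 9 1 0 5 15 8 10 12 6

Derivation:
Char counts: '$':1, 'b':1, 'c':1, 'f':4, 'g':2, 'h':2, 'i':2, 'j':3
C (first-col start): C('$')=0, C('b')=1, C('c')=2, C('f')=3, C('g')=7, C('h')=9, C('i')=11, C('j')=13
L[0]='f': occ=0, LF[0]=C('f')+0=3+0=3
L[1]='j': occ=0, LF[1]=C('j')+0=13+0=13
L[2]='f': occ=1, LF[2]=C('f')+1=3+1=4
L[3]='c': occ=0, LF[3]=C('c')+0=2+0=2
L[4]='j': occ=1, LF[4]=C('j')+1=13+1=14
L[5]='i': occ=0, LF[5]=C('i')+0=11+0=11
L[6]='g': occ=0, LF[6]=C('g')+0=7+0=7
L[7]='h': occ=0, LF[7]=C('h')+0=9+0=9
L[8]='b': occ=0, LF[8]=C('b')+0=1+0=1
L[9]='$': occ=0, LF[9]=C('$')+0=0+0=0
L[10]='f': occ=2, LF[10]=C('f')+2=3+2=5
L[11]='j': occ=2, LF[11]=C('j')+2=13+2=15
L[12]='g': occ=1, LF[12]=C('g')+1=7+1=8
L[13]='h': occ=1, LF[13]=C('h')+1=9+1=10
L[14]='i': occ=1, LF[14]=C('i')+1=11+1=12
L[15]='f': occ=3, LF[15]=C('f')+3=3+3=6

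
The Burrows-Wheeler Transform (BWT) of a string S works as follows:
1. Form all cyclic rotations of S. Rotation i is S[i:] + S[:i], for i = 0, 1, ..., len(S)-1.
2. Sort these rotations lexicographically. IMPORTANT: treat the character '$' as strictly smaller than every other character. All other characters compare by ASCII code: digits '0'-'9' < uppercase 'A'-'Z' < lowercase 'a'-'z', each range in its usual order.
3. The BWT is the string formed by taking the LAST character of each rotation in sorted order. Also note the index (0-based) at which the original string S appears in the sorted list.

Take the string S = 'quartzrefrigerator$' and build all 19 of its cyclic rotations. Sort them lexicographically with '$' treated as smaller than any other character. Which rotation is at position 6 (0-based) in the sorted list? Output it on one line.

Answer: gerator$quartzrefri

Derivation:
All 19 rotations (rotation i = S[i:]+S[:i]):
  rot[0] = quartzrefrigerator$
  rot[1] = uartzrefrigerator$q
  rot[2] = artzrefrigerator$qu
  rot[3] = rtzrefrigerator$qua
  rot[4] = tzrefrigerator$quar
  rot[5] = zrefrigerator$quart
  rot[6] = refrigerator$quartz
  rot[7] = efrigerator$quartzr
  rot[8] = frigerator$quartzre
  rot[9] = rigerator$quartzref
  rot[10] = igerator$quartzrefr
  rot[11] = gerator$quartzrefri
  rot[12] = erator$quartzrefrig
  rot[13] = rator$quartzrefrige
  rot[14] = ator$quartzrefriger
  rot[15] = tor$quartzrefrigera
  rot[16] = or$quartzrefrigerat
  rot[17] = r$quartzrefrigerato
  rot[18] = $quartzrefrigerator
Sorted (with $ < everything):
  sorted[0] = $quartzrefrigerator
  sorted[1] = artzrefrigerator$qu
  sorted[2] = ator$quartzrefriger
  sorted[3] = efrigerator$quartzr
  sorted[4] = erator$quartzrefrig
  sorted[5] = frigerator$quartzre
  sorted[6] = gerator$quartzrefri
  sorted[7] = igerator$quartzrefr
  sorted[8] = or$quartzrefrigerat
  sorted[9] = quartzrefrigerator$
  sorted[10] = r$quartzrefrigerato
  sorted[11] = rator$quartzrefrige
  sorted[12] = refrigerator$quartz
  sorted[13] = rigerator$quartzref
  sorted[14] = rtzrefrigerator$qua
  sorted[15] = tor$quartzrefrigera
  sorted[16] = tzrefrigerator$quar
  sorted[17] = uartzrefrigerator$q
  sorted[18] = zrefrigerator$quart
sorted[6] = gerator$quartzrefri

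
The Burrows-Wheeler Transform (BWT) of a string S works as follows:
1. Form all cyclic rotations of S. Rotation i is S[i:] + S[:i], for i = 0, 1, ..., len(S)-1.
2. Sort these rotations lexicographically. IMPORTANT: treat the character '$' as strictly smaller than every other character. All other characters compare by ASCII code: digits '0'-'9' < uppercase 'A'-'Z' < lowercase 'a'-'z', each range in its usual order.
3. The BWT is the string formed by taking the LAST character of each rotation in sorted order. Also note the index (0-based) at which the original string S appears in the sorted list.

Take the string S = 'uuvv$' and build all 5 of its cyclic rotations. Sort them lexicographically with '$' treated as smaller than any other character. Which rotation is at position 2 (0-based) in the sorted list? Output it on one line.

All 5 rotations (rotation i = S[i:]+S[:i]):
  rot[0] = uuvv$
  rot[1] = uvv$u
  rot[2] = vv$uu
  rot[3] = v$uuv
  rot[4] = $uuvv
Sorted (with $ < everything):
  sorted[0] = $uuvv
  sorted[1] = uuvv$
  sorted[2] = uvv$u
  sorted[3] = v$uuv
  sorted[4] = vv$uu
sorted[2] = uvv$u

Answer: uvv$u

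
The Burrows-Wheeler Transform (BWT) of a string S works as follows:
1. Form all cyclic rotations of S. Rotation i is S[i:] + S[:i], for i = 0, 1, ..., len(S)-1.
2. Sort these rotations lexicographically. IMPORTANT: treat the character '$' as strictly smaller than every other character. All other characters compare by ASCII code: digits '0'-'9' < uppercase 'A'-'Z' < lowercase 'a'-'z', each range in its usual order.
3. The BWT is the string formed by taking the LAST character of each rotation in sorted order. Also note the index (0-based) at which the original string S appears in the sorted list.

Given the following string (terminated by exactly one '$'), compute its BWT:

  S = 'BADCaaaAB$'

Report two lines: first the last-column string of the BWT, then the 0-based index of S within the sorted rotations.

Answer: BaBA$DAaaC
4

Derivation:
All 10 rotations (rotation i = S[i:]+S[:i]):
  rot[0] = BADCaaaAB$
  rot[1] = ADCaaaAB$B
  rot[2] = DCaaaAB$BA
  rot[3] = CaaaAB$BAD
  rot[4] = aaaAB$BADC
  rot[5] = aaAB$BADCa
  rot[6] = aAB$BADCaa
  rot[7] = AB$BADCaaa
  rot[8] = B$BADCaaaA
  rot[9] = $BADCaaaAB
Sorted (with $ < everything):
  sorted[0] = $BADCaaaAB  (last char: 'B')
  sorted[1] = AB$BADCaaa  (last char: 'a')
  sorted[2] = ADCaaaAB$B  (last char: 'B')
  sorted[3] = B$BADCaaaA  (last char: 'A')
  sorted[4] = BADCaaaAB$  (last char: '$')
  sorted[5] = CaaaAB$BAD  (last char: 'D')
  sorted[6] = DCaaaAB$BA  (last char: 'A')
  sorted[7] = aAB$BADCaa  (last char: 'a')
  sorted[8] = aaAB$BADCa  (last char: 'a')
  sorted[9] = aaaAB$BADC  (last char: 'C')
Last column: BaBA$DAaaC
Original string S is at sorted index 4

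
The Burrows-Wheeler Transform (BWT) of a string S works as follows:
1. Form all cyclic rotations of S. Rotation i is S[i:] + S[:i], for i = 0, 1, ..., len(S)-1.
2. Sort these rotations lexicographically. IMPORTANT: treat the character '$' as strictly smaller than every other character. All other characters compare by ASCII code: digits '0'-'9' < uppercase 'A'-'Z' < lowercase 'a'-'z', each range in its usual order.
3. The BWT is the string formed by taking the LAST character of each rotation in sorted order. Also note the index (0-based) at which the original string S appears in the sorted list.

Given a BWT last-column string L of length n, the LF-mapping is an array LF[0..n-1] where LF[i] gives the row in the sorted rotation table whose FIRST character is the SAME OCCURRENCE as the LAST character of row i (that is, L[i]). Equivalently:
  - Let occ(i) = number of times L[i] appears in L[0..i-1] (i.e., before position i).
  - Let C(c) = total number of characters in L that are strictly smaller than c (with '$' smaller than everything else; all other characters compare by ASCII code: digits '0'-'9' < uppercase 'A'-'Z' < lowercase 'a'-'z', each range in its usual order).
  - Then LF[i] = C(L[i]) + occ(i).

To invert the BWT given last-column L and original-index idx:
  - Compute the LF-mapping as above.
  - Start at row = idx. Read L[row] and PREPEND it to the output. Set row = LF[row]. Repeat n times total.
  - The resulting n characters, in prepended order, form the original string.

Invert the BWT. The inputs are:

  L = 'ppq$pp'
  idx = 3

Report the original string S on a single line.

LF mapping: 1 2 5 0 3 4
Walk LF starting at row 3, prepending L[row]:
  step 1: row=3, L[3]='$', prepend. Next row=LF[3]=0
  step 2: row=0, L[0]='p', prepend. Next row=LF[0]=1
  step 3: row=1, L[1]='p', prepend. Next row=LF[1]=2
  step 4: row=2, L[2]='q', prepend. Next row=LF[2]=5
  step 5: row=5, L[5]='p', prepend. Next row=LF[5]=4
  step 6: row=4, L[4]='p', prepend. Next row=LF[4]=3
Reversed output: ppqpp$

Answer: ppqpp$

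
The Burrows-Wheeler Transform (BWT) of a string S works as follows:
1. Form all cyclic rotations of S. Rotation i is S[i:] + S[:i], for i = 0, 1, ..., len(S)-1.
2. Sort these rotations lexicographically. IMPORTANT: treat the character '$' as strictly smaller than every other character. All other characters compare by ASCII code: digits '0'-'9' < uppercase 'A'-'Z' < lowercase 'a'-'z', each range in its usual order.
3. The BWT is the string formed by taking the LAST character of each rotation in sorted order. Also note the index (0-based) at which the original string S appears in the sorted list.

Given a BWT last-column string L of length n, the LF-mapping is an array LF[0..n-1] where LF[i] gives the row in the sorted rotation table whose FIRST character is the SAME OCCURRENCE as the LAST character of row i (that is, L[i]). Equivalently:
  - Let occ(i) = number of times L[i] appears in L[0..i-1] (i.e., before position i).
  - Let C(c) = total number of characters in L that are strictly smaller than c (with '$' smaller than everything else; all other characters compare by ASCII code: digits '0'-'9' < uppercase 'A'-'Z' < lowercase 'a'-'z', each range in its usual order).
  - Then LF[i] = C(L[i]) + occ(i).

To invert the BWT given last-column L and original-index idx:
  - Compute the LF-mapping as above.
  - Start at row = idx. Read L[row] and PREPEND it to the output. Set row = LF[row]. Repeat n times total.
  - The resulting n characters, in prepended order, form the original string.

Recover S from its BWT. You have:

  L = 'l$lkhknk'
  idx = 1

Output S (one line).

LF mapping: 5 0 6 2 1 3 7 4
Walk LF starting at row 1, prepending L[row]:
  step 1: row=1, L[1]='$', prepend. Next row=LF[1]=0
  step 2: row=0, L[0]='l', prepend. Next row=LF[0]=5
  step 3: row=5, L[5]='k', prepend. Next row=LF[5]=3
  step 4: row=3, L[3]='k', prepend. Next row=LF[3]=2
  step 5: row=2, L[2]='l', prepend. Next row=LF[2]=6
  step 6: row=6, L[6]='n', prepend. Next row=LF[6]=7
  step 7: row=7, L[7]='k', prepend. Next row=LF[7]=4
  step 8: row=4, L[4]='h', prepend. Next row=LF[4]=1
Reversed output: hknlkkl$

Answer: hknlkkl$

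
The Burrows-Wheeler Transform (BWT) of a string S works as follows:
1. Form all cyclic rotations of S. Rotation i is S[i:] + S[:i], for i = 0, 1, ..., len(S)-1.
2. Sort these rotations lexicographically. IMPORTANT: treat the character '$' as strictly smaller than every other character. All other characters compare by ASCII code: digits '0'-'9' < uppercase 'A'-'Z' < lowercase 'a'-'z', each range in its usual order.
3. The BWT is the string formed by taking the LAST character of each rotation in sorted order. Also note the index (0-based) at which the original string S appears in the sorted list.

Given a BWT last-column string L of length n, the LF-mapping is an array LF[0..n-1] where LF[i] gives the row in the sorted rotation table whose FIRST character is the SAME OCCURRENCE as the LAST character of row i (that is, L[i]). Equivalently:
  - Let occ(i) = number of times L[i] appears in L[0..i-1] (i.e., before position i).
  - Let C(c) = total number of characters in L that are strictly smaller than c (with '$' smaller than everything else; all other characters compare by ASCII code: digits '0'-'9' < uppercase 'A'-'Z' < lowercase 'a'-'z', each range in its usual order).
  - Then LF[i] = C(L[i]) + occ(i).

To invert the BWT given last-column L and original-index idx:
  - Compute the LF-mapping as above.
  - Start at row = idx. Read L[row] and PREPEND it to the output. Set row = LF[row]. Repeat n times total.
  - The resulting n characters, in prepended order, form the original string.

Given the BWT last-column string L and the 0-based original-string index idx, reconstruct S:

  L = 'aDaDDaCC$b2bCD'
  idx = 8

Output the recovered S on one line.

Answer: DbaD2aCDCDCba$

Derivation:
LF mapping: 9 5 10 6 7 11 2 3 0 12 1 13 4 8
Walk LF starting at row 8, prepending L[row]:
  step 1: row=8, L[8]='$', prepend. Next row=LF[8]=0
  step 2: row=0, L[0]='a', prepend. Next row=LF[0]=9
  step 3: row=9, L[9]='b', prepend. Next row=LF[9]=12
  step 4: row=12, L[12]='C', prepend. Next row=LF[12]=4
  step 5: row=4, L[4]='D', prepend. Next row=LF[4]=7
  step 6: row=7, L[7]='C', prepend. Next row=LF[7]=3
  step 7: row=3, L[3]='D', prepend. Next row=LF[3]=6
  step 8: row=6, L[6]='C', prepend. Next row=LF[6]=2
  step 9: row=2, L[2]='a', prepend. Next row=LF[2]=10
  step 10: row=10, L[10]='2', prepend. Next row=LF[10]=1
  step 11: row=1, L[1]='D', prepend. Next row=LF[1]=5
  step 12: row=5, L[5]='a', prepend. Next row=LF[5]=11
  step 13: row=11, L[11]='b', prepend. Next row=LF[11]=13
  step 14: row=13, L[13]='D', prepend. Next row=LF[13]=8
Reversed output: DbaD2aCDCDCba$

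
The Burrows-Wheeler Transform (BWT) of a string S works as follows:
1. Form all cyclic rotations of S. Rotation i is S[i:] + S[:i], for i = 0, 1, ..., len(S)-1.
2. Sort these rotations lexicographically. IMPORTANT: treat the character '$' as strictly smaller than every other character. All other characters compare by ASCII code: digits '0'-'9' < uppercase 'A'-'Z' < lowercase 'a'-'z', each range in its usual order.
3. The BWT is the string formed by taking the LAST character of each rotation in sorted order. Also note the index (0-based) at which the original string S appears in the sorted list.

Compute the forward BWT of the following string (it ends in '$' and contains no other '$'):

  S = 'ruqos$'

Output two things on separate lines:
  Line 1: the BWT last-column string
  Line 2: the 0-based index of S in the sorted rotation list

All 6 rotations (rotation i = S[i:]+S[:i]):
  rot[0] = ruqos$
  rot[1] = uqos$r
  rot[2] = qos$ru
  rot[3] = os$ruq
  rot[4] = s$ruqo
  rot[5] = $ruqos
Sorted (with $ < everything):
  sorted[0] = $ruqos  (last char: 's')
  sorted[1] = os$ruq  (last char: 'q')
  sorted[2] = qos$ru  (last char: 'u')
  sorted[3] = ruqos$  (last char: '$')
  sorted[4] = s$ruqo  (last char: 'o')
  sorted[5] = uqos$r  (last char: 'r')
Last column: squ$or
Original string S is at sorted index 3

Answer: squ$or
3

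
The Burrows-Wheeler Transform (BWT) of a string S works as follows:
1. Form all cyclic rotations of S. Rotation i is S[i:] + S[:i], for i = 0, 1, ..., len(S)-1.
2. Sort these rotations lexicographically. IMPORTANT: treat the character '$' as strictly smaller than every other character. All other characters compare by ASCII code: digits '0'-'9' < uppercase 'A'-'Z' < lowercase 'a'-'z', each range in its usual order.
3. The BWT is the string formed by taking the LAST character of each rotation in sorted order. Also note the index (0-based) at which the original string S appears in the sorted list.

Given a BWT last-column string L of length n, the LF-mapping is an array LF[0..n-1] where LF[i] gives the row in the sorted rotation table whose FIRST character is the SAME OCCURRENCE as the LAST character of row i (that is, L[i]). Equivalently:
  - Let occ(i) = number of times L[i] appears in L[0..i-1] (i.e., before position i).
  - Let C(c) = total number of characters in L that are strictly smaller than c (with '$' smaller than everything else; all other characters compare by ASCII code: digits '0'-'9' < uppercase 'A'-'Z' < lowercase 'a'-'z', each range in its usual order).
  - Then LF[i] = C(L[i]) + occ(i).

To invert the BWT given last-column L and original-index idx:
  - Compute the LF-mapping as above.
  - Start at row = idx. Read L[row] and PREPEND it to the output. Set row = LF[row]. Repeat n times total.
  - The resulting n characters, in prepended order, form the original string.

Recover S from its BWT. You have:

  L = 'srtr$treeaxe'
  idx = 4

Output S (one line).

LF mapping: 8 5 9 6 0 10 7 2 3 1 11 4
Walk LF starting at row 4, prepending L[row]:
  step 1: row=4, L[4]='$', prepend. Next row=LF[4]=0
  step 2: row=0, L[0]='s', prepend. Next row=LF[0]=8
  step 3: row=8, L[8]='e', prepend. Next row=LF[8]=3
  step 4: row=3, L[3]='r', prepend. Next row=LF[3]=6
  step 5: row=6, L[6]='r', prepend. Next row=LF[6]=7
  step 6: row=7, L[7]='e', prepend. Next row=LF[7]=2
  step 7: row=2, L[2]='t', prepend. Next row=LF[2]=9
  step 8: row=9, L[9]='a', prepend. Next row=LF[9]=1
  step 9: row=1, L[1]='r', prepend. Next row=LF[1]=5
  step 10: row=5, L[5]='t', prepend. Next row=LF[5]=10
  step 11: row=10, L[10]='x', prepend. Next row=LF[10]=11
  step 12: row=11, L[11]='e', prepend. Next row=LF[11]=4
Reversed output: extraterres$

Answer: extraterres$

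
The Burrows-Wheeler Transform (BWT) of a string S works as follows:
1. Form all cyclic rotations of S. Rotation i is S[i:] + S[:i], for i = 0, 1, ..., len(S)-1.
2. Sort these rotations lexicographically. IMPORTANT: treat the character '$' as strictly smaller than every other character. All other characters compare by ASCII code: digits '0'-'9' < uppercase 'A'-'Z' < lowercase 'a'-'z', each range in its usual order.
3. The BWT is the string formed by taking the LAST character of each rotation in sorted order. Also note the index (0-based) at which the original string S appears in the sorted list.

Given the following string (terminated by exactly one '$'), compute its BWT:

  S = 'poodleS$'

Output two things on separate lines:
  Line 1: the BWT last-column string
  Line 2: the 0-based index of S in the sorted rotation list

Answer: Seoldop$
7

Derivation:
All 8 rotations (rotation i = S[i:]+S[:i]):
  rot[0] = poodleS$
  rot[1] = oodleS$p
  rot[2] = odleS$po
  rot[3] = dleS$poo
  rot[4] = leS$pood
  rot[5] = eS$poodl
  rot[6] = S$poodle
  rot[7] = $poodleS
Sorted (with $ < everything):
  sorted[0] = $poodleS  (last char: 'S')
  sorted[1] = S$poodle  (last char: 'e')
  sorted[2] = dleS$poo  (last char: 'o')
  sorted[3] = eS$poodl  (last char: 'l')
  sorted[4] = leS$pood  (last char: 'd')
  sorted[5] = odleS$po  (last char: 'o')
  sorted[6] = oodleS$p  (last char: 'p')
  sorted[7] = poodleS$  (last char: '$')
Last column: Seoldop$
Original string S is at sorted index 7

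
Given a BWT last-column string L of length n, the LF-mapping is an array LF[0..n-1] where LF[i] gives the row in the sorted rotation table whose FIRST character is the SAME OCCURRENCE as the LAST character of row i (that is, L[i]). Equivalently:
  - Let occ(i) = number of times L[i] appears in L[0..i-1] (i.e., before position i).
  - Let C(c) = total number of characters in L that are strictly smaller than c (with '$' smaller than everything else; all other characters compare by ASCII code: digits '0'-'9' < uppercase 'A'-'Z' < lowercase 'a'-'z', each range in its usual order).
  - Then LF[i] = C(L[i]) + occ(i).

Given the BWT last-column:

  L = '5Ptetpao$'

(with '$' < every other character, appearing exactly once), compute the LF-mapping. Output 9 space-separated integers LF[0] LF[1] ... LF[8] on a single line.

Char counts: '$':1, '5':1, 'P':1, 'a':1, 'e':1, 'o':1, 'p':1, 't':2
C (first-col start): C('$')=0, C('5')=1, C('P')=2, C('a')=3, C('e')=4, C('o')=5, C('p')=6, C('t')=7
L[0]='5': occ=0, LF[0]=C('5')+0=1+0=1
L[1]='P': occ=0, LF[1]=C('P')+0=2+0=2
L[2]='t': occ=0, LF[2]=C('t')+0=7+0=7
L[3]='e': occ=0, LF[3]=C('e')+0=4+0=4
L[4]='t': occ=1, LF[4]=C('t')+1=7+1=8
L[5]='p': occ=0, LF[5]=C('p')+0=6+0=6
L[6]='a': occ=0, LF[6]=C('a')+0=3+0=3
L[7]='o': occ=0, LF[7]=C('o')+0=5+0=5
L[8]='$': occ=0, LF[8]=C('$')+0=0+0=0

Answer: 1 2 7 4 8 6 3 5 0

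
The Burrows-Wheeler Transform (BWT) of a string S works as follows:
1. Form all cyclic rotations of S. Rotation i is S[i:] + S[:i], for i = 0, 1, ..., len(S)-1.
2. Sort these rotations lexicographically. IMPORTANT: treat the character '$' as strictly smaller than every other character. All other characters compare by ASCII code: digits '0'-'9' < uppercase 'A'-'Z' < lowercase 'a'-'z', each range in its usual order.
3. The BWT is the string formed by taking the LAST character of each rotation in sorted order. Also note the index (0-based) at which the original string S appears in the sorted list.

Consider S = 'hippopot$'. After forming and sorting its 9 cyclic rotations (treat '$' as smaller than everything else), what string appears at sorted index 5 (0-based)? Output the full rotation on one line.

All 9 rotations (rotation i = S[i:]+S[:i]):
  rot[0] = hippopot$
  rot[1] = ippopot$h
  rot[2] = ppopot$hi
  rot[3] = popot$hip
  rot[4] = opot$hipp
  rot[5] = pot$hippo
  rot[6] = ot$hippop
  rot[7] = t$hippopo
  rot[8] = $hippopot
Sorted (with $ < everything):
  sorted[0] = $hippopot
  sorted[1] = hippopot$
  sorted[2] = ippopot$h
  sorted[3] = opot$hipp
  sorted[4] = ot$hippop
  sorted[5] = popot$hip
  sorted[6] = pot$hippo
  sorted[7] = ppopot$hi
  sorted[8] = t$hippopo
sorted[5] = popot$hip

Answer: popot$hip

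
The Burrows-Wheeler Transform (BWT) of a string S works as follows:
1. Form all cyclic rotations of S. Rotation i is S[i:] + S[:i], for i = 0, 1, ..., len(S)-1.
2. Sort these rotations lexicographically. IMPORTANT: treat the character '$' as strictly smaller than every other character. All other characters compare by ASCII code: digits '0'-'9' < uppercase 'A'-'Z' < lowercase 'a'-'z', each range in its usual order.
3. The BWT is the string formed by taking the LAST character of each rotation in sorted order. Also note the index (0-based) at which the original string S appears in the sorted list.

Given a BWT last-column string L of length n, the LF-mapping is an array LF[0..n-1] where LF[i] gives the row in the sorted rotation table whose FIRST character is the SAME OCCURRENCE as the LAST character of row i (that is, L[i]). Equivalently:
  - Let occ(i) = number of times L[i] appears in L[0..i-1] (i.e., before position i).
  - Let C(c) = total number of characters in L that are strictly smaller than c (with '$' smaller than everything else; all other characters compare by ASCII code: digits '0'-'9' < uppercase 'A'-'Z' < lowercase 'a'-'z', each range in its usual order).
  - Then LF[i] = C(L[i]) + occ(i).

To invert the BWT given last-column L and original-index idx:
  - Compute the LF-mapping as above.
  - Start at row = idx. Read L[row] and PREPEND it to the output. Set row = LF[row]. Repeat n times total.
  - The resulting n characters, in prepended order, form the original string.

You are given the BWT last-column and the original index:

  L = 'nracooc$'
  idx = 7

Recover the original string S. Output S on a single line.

LF mapping: 4 7 1 2 5 6 3 0
Walk LF starting at row 7, prepending L[row]:
  step 1: row=7, L[7]='$', prepend. Next row=LF[7]=0
  step 2: row=0, L[0]='n', prepend. Next row=LF[0]=4
  step 3: row=4, L[4]='o', prepend. Next row=LF[4]=5
  step 4: row=5, L[5]='o', prepend. Next row=LF[5]=6
  step 5: row=6, L[6]='c', prepend. Next row=LF[6]=3
  step 6: row=3, L[3]='c', prepend. Next row=LF[3]=2
  step 7: row=2, L[2]='a', prepend. Next row=LF[2]=1
  step 8: row=1, L[1]='r', prepend. Next row=LF[1]=7
Reversed output: raccoon$

Answer: raccoon$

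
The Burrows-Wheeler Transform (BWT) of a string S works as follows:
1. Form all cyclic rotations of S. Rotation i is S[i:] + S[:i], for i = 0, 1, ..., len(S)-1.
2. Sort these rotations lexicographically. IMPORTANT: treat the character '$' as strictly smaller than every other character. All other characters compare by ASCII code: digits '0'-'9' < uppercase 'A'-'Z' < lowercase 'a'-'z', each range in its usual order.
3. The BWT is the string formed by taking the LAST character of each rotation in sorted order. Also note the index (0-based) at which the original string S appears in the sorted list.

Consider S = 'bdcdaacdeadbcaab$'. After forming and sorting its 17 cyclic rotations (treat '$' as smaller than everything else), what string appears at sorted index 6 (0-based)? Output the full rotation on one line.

Answer: b$bdcdaacdeadbcaa

Derivation:
All 17 rotations (rotation i = S[i:]+S[:i]):
  rot[0] = bdcdaacdeadbcaab$
  rot[1] = dcdaacdeadbcaab$b
  rot[2] = cdaacdeadbcaab$bd
  rot[3] = daacdeadbcaab$bdc
  rot[4] = aacdeadbcaab$bdcd
  rot[5] = acdeadbcaab$bdcda
  rot[6] = cdeadbcaab$bdcdaa
  rot[7] = deadbcaab$bdcdaac
  rot[8] = eadbcaab$bdcdaacd
  rot[9] = adbcaab$bdcdaacde
  rot[10] = dbcaab$bdcdaacdea
  rot[11] = bcaab$bdcdaacdead
  rot[12] = caab$bdcdaacdeadb
  rot[13] = aab$bdcdaacdeadbc
  rot[14] = ab$bdcdaacdeadbca
  rot[15] = b$bdcdaacdeadbcaa
  rot[16] = $bdcdaacdeadbcaab
Sorted (with $ < everything):
  sorted[0] = $bdcdaacdeadbcaab
  sorted[1] = aab$bdcdaacdeadbc
  sorted[2] = aacdeadbcaab$bdcd
  sorted[3] = ab$bdcdaacdeadbca
  sorted[4] = acdeadbcaab$bdcda
  sorted[5] = adbcaab$bdcdaacde
  sorted[6] = b$bdcdaacdeadbcaa
  sorted[7] = bcaab$bdcdaacdead
  sorted[8] = bdcdaacdeadbcaab$
  sorted[9] = caab$bdcdaacdeadb
  sorted[10] = cdaacdeadbcaab$bd
  sorted[11] = cdeadbcaab$bdcdaa
  sorted[12] = daacdeadbcaab$bdc
  sorted[13] = dbcaab$bdcdaacdea
  sorted[14] = dcdaacdeadbcaab$b
  sorted[15] = deadbcaab$bdcdaac
  sorted[16] = eadbcaab$bdcdaacd
sorted[6] = b$bdcdaacdeadbcaa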